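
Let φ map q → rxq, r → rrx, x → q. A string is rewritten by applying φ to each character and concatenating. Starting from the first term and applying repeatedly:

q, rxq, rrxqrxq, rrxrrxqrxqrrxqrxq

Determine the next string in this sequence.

Rewriting the 17 symbols of rrxrrxqrxqrrxqrxq one by one yields rrx rrx q rrx rrx q rxq rrx q rxq rrx rrx q rxq rrx q rxq; concatenated:

rrxrrxqrrxrrxqrxqrrxqrxqrrxrrxqrxqrrxqrxq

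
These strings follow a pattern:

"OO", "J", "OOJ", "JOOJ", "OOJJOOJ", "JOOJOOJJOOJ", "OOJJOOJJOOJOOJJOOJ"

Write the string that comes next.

JOOJOOJJOOJOOJJOOJJOOJOOJJOOJ

Each term (from the third on) is the two preceding terms concatenated in order: term 3 = OO·J = OOJ.
The next term joins JOOJOOJJOOJ and OOJJOOJJOOJOOJJOOJ.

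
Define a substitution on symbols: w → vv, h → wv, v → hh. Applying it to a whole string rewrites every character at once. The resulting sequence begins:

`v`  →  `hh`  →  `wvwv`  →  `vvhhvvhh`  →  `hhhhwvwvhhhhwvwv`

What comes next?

Applying the rule to each of the 16 symbols of hhhhwvwvhhhhwvwv gives the pieces wv wv wv wv vv hh vv hh wv wv wv wv vv hh vv hh, which concatenate to the answer.

wvwvwvwvvvhhvvhhwvwvwvwvvvhhvvhh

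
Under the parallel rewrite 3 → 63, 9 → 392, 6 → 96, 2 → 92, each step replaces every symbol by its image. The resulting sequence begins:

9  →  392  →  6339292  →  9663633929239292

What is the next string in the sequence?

Rewriting the 16 symbols of 9663633929239292 one by one yields 392 96 96 63 96 63 63 392 92 392 92 63 392 92 392 92; concatenated:

3929696639663633929239292633929239292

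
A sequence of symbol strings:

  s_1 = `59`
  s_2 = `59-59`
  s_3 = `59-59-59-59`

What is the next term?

s(k+1) = s(k)·-·s(k) — each term doubles the last with '-' between the halves.
Doubling 59-59-59-59 with '-' between the halves:

59-59-59-59-59-59-59-59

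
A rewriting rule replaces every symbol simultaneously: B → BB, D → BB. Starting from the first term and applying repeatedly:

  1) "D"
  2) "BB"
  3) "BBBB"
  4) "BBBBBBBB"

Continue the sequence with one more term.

Apply φ to BBBBBBBB symbol by symbol: B→BB, B→BB, B→BB, B→BB, B→BB, B→BB, B→BB, B→BB; joined: BB BB BB BB BB BB BB BB.

BBBBBBBBBBBBBBBB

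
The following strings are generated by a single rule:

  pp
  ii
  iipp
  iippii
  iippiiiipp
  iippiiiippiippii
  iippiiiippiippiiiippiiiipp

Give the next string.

This is a Fibonacci-style word recurrence s(k) = s(k−1)·s(k−2): e.g. ii·pp = iipp.
So term 8 is iippiiiippiippiiiippiiiipp·iippiiiippiippii.

iippiiiippiippiiiippiiiippiippiiiippiippii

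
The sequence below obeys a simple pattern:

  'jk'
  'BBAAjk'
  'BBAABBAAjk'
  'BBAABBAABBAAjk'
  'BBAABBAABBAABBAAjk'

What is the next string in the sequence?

The strings grow by a fixed prefix BBAA each time.
So the next term is BBAA·BBAABBAABBAABBAAjk.

BBAABBAABBAABBAABBAAjk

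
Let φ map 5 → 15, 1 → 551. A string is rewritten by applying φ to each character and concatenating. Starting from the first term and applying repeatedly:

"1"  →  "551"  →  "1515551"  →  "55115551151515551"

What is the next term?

φ(55115551151515551) expands symbol-by-symbol to 15 15 551 551 15 15 15 551 551 15 551 15 551 15 15 15 551; joining the 17 pieces gives the next term.

15155515511515155515511555115551151515551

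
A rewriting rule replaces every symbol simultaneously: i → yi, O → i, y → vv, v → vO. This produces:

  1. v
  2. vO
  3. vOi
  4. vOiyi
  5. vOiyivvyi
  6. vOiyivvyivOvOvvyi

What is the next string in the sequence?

vOiyivvyivOvOvvyivOivOivOvOvvyi

Replace each of the 17 characters of vOiyivvyivOvOvvyi in place — vO i yi vv yi vO vO vv yi vO i vO i vO vO vv yi — and concatenate.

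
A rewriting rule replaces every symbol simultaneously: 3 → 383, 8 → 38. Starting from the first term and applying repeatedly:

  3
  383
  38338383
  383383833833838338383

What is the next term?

3833838338338383383833833838338338383383833833838338383

Replace each of the 21 characters of 383383833833838338383 in place — 383 38 383 383 38 383 38 383 383 38 383 383 38 383 38 383 383 38 383 38 383 — and concatenate.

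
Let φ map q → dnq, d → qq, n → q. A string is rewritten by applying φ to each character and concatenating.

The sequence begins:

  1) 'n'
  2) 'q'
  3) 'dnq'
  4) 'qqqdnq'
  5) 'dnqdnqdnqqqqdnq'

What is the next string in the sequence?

qqqdnqqqqdnqqqqdnqdnqdnqdnqqqqdnq

Replace each of the 15 characters of dnqdnqdnqqqqdnq in place — qq q dnq qq q dnq qq q dnq dnq dnq dnq qq q dnq — and concatenate.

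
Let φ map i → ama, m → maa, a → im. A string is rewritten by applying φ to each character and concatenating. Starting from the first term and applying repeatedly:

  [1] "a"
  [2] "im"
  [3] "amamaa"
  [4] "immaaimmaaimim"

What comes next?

Replace each of the 14 characters of immaaimmaaimim in place — ama maa maa im im ama maa maa im im ama maa ama maa — and concatenate.

amamaamaaimimamamaamaaimimamamaaamamaa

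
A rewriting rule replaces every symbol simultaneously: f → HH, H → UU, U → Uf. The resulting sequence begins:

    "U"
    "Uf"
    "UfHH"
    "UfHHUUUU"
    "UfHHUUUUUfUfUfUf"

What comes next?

Rewriting the 16 symbols of UfHHUUUUUfUfUfUf one by one yields Uf HH UU UU Uf Uf Uf Uf Uf HH Uf HH Uf HH Uf HH; concatenated:

UfHHUUUUUfUfUfUfUfHHUfHHUfHHUfHH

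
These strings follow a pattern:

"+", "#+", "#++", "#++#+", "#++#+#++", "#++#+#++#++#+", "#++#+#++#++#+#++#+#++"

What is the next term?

Each term (from the third on) is the previous term followed by the one before it: term 3 = #+·+ = #++.
The next term joins #++#+#++#++#+#++#+#++ and #++#+#++#++#+.

#++#+#++#++#+#++#+#++#++#+#++#++#+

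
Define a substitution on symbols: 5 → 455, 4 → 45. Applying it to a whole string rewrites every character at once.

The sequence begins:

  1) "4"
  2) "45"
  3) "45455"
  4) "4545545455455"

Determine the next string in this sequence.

φ(4545545455455) expands symbol-by-symbol to 45 455 45 455 455 45 455 45 455 455 45 455 455; joining the 13 pieces gives the next term.

4545545455455454554545545545455455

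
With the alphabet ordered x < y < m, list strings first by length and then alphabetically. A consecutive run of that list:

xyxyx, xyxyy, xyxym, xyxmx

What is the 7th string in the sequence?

Stepping forward 3 times from xyxmx: xyxmx → xyxmy → xyxmm, then the target.

xyyxx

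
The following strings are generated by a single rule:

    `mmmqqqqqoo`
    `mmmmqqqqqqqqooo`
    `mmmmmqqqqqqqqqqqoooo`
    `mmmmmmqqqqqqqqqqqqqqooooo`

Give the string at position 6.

mmmmmmmmqqqqqqqqqqqqqqqqqqqqooooooo

Each string has the form m^{n+2} q^{3n+2} o^{n+1} (n = 1, 2, …).
At n = 6 the blocks have lengths 8, 20, 7.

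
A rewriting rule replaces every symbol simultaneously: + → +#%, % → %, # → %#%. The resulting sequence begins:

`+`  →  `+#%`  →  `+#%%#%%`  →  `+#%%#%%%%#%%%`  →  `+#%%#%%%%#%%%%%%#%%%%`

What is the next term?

Rewriting the 21 symbols of +#%%#%%%%#%%%%%%#%%%% one by one yields +#% %#% % % %#% % % % % %#% % % % % % % %#% % % % %; concatenated:

+#%%#%%%%#%%%%%%#%%%%%%%%#%%%%%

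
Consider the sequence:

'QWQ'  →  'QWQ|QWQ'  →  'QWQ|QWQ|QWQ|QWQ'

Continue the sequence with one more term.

QWQ|QWQ|QWQ|QWQ|QWQ|QWQ|QWQ|QWQ

s(k+1) = s(k)·|·s(k) — each term doubles the last with '|' between the halves.
So the next term is two copies of QWQ|QWQ|QWQ|QWQ with '|' between the halves.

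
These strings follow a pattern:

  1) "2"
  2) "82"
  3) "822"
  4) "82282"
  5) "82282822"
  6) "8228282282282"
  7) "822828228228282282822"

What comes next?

8228282282282822828228228282282282

This is a Fibonacci-style word recurrence s(k) = s(k−1)·s(k−2): e.g. 82·2 = 822.
The next term joins 822828228228282282822 and 8228282282282.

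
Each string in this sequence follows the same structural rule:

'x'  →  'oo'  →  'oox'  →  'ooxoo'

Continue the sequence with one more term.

ooxoooox

This is a Fibonacci-style word recurrence s(k) = s(k−1)·s(k−2): e.g. oo·x = oox.
The next term joins ooxoo and oox.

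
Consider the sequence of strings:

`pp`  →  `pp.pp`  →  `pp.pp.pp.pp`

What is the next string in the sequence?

pp.pp.pp.pp.pp.pp.pp.pp

Each string is two copies of the previous one joined by '.'.
One more doubling of pp.pp.pp.pp gives the answer.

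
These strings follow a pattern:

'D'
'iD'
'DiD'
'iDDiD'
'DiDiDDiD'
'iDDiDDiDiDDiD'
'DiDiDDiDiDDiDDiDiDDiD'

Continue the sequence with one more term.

iDDiDDiDiDDiDDiDiDDiDiDDiDDiDiDDiD

From term 3 onward, concatenate the second-to-last term with the last: D·iD = DiD, iD·DiD = iDDiD, …
Continuing: iDDiDDiDiDDiD · DiDiDDiDiDDiDDiDiDDiD gives term 8.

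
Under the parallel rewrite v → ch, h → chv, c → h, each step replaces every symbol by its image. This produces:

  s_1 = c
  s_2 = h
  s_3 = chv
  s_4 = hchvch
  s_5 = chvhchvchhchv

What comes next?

hchvchchvhchvchhchvchvhchvch

Replace each of the 13 characters of chvhchvchhchv in place — h chv ch chv h chv ch h chv chv h chv ch — and concatenate.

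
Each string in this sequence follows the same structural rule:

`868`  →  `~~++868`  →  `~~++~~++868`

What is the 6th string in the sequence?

Every step adds ~~++ at the front: s(k+1) = ~~++·s(k).
From ~~++~~++868, 3 further steps: ~~++~~++868 → ~~++~~++~~++868 → ~~++~~++~~++~~++868 → (answer).

~~++~~++~~++~~++~~++868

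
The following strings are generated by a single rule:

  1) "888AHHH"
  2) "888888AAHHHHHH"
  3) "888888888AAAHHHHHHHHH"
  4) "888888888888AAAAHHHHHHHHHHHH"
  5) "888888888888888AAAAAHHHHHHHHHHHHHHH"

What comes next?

888888888888888888AAAAAAHHHHHHHHHHHHHHHHHH

The n-th term is 3n 8's then n A's then 3n H's (n = 1, 2, …).
For the next term, n = 6, so the run lengths are 18, 6, 18.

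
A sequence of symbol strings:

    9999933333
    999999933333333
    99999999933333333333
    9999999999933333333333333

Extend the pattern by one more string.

999999999999933333333333333333

Reading off run lengths: 9 runs 5, 7, 9, 11; 3 runs 5, 8, 11, 14 — each is linear in n, where the shown terms are n = 2, 3, 4, 5.
Setting n = 6 gives 13, 17 characters in each block.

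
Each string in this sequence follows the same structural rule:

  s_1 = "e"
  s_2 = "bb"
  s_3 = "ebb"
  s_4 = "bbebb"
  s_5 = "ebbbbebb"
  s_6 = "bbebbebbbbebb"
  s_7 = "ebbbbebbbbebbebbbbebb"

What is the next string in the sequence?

bbebbebbbbebbebbbbebbbbebbebbbbebb

Each term (from the third on) is the two preceding terms concatenated in order: term 3 = e·bb = ebb.
Continuing: bbebbebbbbebb · ebbbbebbbbebbebbbbebb gives term 8.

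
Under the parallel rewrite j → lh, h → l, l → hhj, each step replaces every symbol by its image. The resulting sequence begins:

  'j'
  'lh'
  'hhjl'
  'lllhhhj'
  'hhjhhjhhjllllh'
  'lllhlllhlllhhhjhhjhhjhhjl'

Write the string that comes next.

hhjhhjhhjlhhjhhjhhjlhhjhhjhhjllllhlllhlllhlllhhhj

φ(lllhlllhlllhhhjhhjhhjhhjl) expands symbol-by-symbol to hhj hhj hhj l hhj hhj hhj l hhj hhj hhj l l l lh l l lh l l lh l l lh hhj; joining the 25 pieces gives the next term.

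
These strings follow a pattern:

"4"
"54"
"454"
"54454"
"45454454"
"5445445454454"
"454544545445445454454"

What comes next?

5445445454454454544545445445454454

Each term (from the third on) is the two preceding terms concatenated in order: term 3 = 4·54 = 454.
So term 8 is 5445445454454·454544545445445454454.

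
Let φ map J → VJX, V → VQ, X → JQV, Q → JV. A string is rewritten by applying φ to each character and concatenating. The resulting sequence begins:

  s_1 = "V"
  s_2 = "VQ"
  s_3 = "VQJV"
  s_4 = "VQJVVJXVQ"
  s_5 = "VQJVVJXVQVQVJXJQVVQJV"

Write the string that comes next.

VQJVVJXVQVQVJXJQVVQJVVQJVVQVJXJQVVJXJVVQVQJVVJXVQ

Replace each of the 21 characters of VQJVVJXVQVQVJXJQVVQJV in place — VQ JV VJX VQ VQ VJX JQV VQ JV VQ JV VQ VJX JQV VJX JV VQ VQ JV VJX VQ — and concatenate.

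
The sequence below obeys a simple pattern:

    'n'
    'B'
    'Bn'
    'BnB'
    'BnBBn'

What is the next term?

This is a Fibonacci-style word recurrence s(k) = s(k−1)·s(k−2): e.g. B·n = Bn.
So term 6 is BnBBn·BnB.

BnBBnBnB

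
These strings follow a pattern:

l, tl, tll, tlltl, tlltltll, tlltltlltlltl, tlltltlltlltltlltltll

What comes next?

tlltltlltlltltlltltlltlltltlltlltl

This is a Fibonacci-style word recurrence s(k) = s(k−1)·s(k−2): e.g. tl·l = tll.
The next term joins tlltltlltlltltlltltll and tlltltlltlltl.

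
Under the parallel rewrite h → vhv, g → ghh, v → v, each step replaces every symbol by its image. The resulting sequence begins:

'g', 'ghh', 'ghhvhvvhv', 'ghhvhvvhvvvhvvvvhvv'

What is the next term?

Replace each of the 19 characters of ghhvhvvhvvvhvvvvhvv in place — ghh vhv vhv v vhv v v vhv v v v vhv v v v v vhv v v — and concatenate.

ghhvhvvhvvvhvvvvhvvvvvhvvvvvvhvvv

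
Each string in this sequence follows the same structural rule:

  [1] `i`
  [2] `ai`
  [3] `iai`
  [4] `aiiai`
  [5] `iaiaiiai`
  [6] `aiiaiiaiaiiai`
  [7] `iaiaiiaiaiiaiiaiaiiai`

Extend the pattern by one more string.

aiiaiiaiaiiaiiaiaiiaiaiiaiiaiaiiai

From term 3 onward, concatenate the second-to-last term with the last: i·ai = iai, ai·iai = aiiai, …
The next term joins aiiaiiaiaiiai and iaiaiiaiaiiaiiaiaiiai.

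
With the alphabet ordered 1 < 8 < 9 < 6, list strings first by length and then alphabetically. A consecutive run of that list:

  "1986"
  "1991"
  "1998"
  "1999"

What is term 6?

1961

Stepping forward 2 times from 1999: 1999 → 1996, then the target.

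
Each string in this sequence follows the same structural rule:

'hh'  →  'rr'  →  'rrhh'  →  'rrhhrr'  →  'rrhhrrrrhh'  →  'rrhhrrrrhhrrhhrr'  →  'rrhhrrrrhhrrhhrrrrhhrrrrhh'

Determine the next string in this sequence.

rrhhrrrrhhrrhhrrrrhhrrrrhhrrhhrrrrhhrrhhrr

From term 3 onward, concatenate the last term with the second-to-last: rr·hh = rrhh, rrhh·rr = rrhhrr, …
Continuing: rrhhrrrrhhrrhhrrrrhhrrrrhh · rrhhrrrrhhrrhhrr gives term 8.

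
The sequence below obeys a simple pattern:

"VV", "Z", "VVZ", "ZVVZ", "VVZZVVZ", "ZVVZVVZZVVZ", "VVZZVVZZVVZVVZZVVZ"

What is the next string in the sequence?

This is a Fibonacci-style word recurrence s(k) = s(k−2)·s(k−1): e.g. VV·Z = VVZ.
The next term joins ZVVZVVZZVVZ and VVZZVVZZVVZVVZZVVZ.

ZVVZVVZZVVZVVZZVVZZVVZVVZZVVZ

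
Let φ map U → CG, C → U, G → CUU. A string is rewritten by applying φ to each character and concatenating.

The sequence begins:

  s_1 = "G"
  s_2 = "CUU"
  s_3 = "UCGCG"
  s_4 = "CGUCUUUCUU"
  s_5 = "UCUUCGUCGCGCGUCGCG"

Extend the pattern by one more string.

CGUCGCGUCUUCGUCUUUCUUUCUUCGUCUUUCUU

φ(UCUUCGUCGCGCGUCGCG) expands symbol-by-symbol to CG U CG CG U CUU CG U CUU U CUU U CUU CG U CUU U CUU; joining the 18 pieces gives the next term.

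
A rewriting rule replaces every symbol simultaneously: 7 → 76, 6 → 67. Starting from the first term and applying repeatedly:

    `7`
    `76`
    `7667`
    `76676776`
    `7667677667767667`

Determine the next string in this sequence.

Rewriting the 16 symbols of 7667677667767667 one by one yields 76 67 67 76 67 76 76 67 67 76 76 67 76 67 67 76; concatenated:

76676776677676676776766776676776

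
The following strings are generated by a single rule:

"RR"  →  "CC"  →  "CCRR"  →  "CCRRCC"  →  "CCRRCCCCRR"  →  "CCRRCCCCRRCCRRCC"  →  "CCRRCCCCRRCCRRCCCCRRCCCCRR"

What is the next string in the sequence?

From term 3 onward, concatenate the last term with the second-to-last: CC·RR = CCRR, CCRR·CC = CCRRCC, …
Continuing: CCRRCCCCRRCCRRCCCCRRCCCCRR · CCRRCCCCRRCCRRCC gives term 8.

CCRRCCCCRRCCRRCCCCRRCCCCRRCCRRCCCCRRCCRRCC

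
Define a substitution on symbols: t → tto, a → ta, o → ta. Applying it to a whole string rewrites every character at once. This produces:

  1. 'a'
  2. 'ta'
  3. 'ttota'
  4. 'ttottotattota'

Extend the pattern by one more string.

ttottotattottotattotattottotattota

φ(ttottotattota) expands symbol-by-symbol to tto tto ta tto tto ta tto ta tto tto ta tto ta; joining the 13 pieces gives the next term.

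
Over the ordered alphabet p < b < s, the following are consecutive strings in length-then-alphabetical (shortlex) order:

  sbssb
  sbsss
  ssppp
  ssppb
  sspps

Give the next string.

sspbp

Treat sspps as a base-3 numeral over the given alphabet and add one, carrying through any trailing s's.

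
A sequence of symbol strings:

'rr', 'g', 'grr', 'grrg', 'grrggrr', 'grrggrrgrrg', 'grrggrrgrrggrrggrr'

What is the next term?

grrggrrgrrggrrggrrgrrggrrgrrg

From term 3 onward, concatenate the last term with the second-to-last: g·rr = grr, grr·g = grrg, …
Continuing: grrggrrgrrggrrggrr · grrggrrgrrg gives term 8.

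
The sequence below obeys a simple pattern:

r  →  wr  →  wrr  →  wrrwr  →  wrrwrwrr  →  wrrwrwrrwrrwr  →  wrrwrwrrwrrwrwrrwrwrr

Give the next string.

wrrwrwrrwrrwrwrrwrwrrwrrwrwrrwrrwr

This is a Fibonacci-style word recurrence s(k) = s(k−1)·s(k−2): e.g. wr·r = wrr.
The next term joins wrrwrwrrwrrwrwrrwrwrr and wrrwrwrrwrrwr.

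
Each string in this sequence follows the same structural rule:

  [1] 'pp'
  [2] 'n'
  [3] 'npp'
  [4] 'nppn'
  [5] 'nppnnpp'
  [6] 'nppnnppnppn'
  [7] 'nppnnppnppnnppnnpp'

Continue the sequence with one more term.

Each term (from the third on) is the previous term followed by the one before it: term 3 = n·pp = npp.
The next term joins nppnnppnppnnppnnpp and nppnnppnppn.

nppnnppnppnnppnnppnppnnppnppn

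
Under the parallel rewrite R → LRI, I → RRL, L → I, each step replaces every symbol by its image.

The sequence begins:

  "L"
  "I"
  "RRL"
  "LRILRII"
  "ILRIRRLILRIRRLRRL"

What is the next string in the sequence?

Rewriting the 17 symbols of ILRIRRLILRIRRLRRL one by one yields RRL I LRI RRL LRI LRI I RRL I LRI RRL LRI LRI I LRI LRI I; concatenated:

RRLILRIRRLLRILRIIRRLILRIRRLLRILRIILRILRII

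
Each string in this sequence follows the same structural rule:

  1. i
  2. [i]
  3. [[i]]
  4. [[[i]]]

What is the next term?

Each term wraps the previous one in [ on the left and ] on the right.
Applying this once more to [[[i]]]:

[[[[i]]]]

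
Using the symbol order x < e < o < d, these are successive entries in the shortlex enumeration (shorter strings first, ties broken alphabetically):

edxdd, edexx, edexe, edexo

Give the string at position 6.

edeex

Advancing 2 positions from edexo through edexo → edexd reaches term 6.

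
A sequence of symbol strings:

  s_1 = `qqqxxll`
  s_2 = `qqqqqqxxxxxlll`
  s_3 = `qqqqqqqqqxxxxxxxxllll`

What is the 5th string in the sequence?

The n-th term is 3n q's then 3n-1 x's then n+1 l's (n = 1, 2, …).
For term 5, n = 5, so the run lengths are 15, 14, 6.

qqqqqqqqqqqqqqqxxxxxxxxxxxxxxllllll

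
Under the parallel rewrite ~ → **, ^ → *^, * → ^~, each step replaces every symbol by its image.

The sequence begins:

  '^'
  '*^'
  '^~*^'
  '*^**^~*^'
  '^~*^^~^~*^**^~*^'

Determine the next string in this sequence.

Rewriting the 16 symbols of ^~*^^~^~*^**^~*^ one by one yields *^ ** ^~ *^ *^ ** *^ ** ^~ *^ ^~ ^~ *^ ** ^~ *^; concatenated:

*^**^~*^*^***^**^~*^^~^~*^**^~*^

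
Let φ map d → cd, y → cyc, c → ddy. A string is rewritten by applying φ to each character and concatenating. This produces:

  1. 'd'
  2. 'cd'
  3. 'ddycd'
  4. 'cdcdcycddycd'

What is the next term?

ddycdddycdddycycddycdcdcycddycd

Apply φ to cdcdcycddycd symbol by symbol: c→ddy, d→cd, c→ddy, d→cd, c→ddy, y→cyc, c→ddy, d→cd, d→cd, y→cyc, c→ddy, d→cd; joined: ddy cd ddy cd ddy cyc ddy cd cd cyc ddy cd.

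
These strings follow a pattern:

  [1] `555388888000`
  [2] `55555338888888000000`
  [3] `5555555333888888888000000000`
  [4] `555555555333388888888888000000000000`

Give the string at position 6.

5555555555555333333888888888888888000000000000000000

Each string has the form 5^{2n+1} 3^{n} 8^{2n+3} 0^{3n} (n = 1, 2, …).
Setting n = 6 gives 13, 6, 15, 18 characters in each block.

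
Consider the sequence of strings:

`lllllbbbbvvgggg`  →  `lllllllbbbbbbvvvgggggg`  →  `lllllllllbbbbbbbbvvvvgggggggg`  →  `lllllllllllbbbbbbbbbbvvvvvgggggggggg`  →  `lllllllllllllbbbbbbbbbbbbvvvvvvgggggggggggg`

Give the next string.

lllllllllllllllbbbbbbbbbbbbbbvvvvvvvgggggggggggggg

Each string has the form l^{2n+1} b^{2n} v^{n} g^{2n}, where the shown terms are n = 2, 3, 4, 5, 6.
At n = 7 the blocks have lengths 15, 14, 7, 14.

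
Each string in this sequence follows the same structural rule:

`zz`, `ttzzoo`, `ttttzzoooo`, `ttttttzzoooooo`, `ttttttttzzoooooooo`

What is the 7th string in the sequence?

ttttttttttttzzoooooooooooo

Every step adds tt to the front and oo to the end of the previous string.
From ttttttttzzoooooooo, 2 further steps: ttttttttzzoooooooo → ttttttttttzzoooooooooo → (answer).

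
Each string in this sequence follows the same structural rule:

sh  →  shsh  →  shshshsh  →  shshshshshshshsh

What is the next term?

shshshshshshshshshshshshshshshsh

Every step duplicates the string.
One more doubling of shshshshshshshsh gives the answer.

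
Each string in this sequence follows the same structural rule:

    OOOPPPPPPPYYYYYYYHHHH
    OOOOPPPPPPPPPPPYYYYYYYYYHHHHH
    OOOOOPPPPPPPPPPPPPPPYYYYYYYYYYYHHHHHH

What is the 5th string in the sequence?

Each string has the form O^{n+1} P^{4n-1} Y^{2n+3} H^{n+2}, where the shown terms are n = 2, 3, 4.
At n = 6 the blocks have lengths 7, 23, 15, 8.

OOOOOOOPPPPPPPPPPPPPPPPPPPPPPPYYYYYYYYYYYYYYYHHHHHHHH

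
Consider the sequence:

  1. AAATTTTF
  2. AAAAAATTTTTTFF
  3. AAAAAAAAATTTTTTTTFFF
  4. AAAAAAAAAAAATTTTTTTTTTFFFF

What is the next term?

AAAAAAAAAAAAAAATTTTTTTTTTTTFFFFF

Term n consists of 3n A's, followed by 2n+2 T's, followed by n F's (n = 1, 2, …).
For the next term, n = 5, so the run lengths are 15, 12, 5.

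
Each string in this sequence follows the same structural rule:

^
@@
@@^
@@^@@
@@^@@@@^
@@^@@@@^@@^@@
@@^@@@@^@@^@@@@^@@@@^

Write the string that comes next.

@@^@@@@^@@^@@@@^@@@@^@@^@@@@^@@^@@

From term 3 onward, concatenate the last term with the second-to-last: @@·^ = @@^, @@^·@@ = @@^@@, …
So term 8 is @@^@@@@^@@^@@@@^@@@@^·@@^@@@@^@@^@@.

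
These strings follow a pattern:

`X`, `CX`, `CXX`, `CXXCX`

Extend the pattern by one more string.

This is a Fibonacci-style word recurrence s(k) = s(k−1)·s(k−2): e.g. CX·X = CXX.
The next term joins CXXCX and CXX.

CXXCXCXX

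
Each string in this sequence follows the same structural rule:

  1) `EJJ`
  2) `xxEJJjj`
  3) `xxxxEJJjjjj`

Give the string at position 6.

Each term wraps the previous one in xx on the left and jj on the right.
From xxxxEJJjjjj, 3 further steps: xxxxEJJjjjj → xxxxxxEJJjjjjjj → xxxxxxxxEJJjjjjjjjj → (answer).

xxxxxxxxxxEJJjjjjjjjjjj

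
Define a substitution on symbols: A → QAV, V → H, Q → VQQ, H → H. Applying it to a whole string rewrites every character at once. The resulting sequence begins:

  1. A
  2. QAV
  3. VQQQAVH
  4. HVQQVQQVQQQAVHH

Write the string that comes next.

φ(HVQQVQQVQQQAVHH) expands symbol-by-symbol to H H VQQ VQQ H VQQ VQQ H VQQ VQQ VQQ QAV H H H; joining the 15 pieces gives the next term.

HHVQQVQQHVQQVQQHVQQVQQVQQQAVHHH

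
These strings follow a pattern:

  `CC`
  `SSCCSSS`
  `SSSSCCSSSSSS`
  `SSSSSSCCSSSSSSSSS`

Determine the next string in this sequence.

s(k+1) = SS·s(k)·SSS, so each term gains SS as a prefix and SSS as a suffix.
One more step from SSSSSSCCSSSSSSSSS gives the answer.

SSSSSSSSCCSSSSSSSSSSSS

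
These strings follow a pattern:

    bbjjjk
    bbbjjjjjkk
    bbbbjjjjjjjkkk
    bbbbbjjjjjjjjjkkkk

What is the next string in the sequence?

bbbbbbjjjjjjjjjjjkkkkk

The n-th term is n b's then 2n-1 j's then n-1 k's, where the shown terms are n = 2, 3, 4, 5.
Setting n = 6 gives 6, 11, 5 characters in each block.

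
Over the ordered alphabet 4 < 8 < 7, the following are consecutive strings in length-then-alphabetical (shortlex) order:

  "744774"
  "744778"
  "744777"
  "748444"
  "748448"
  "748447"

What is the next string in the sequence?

Find the rightmost character of 748447 below 7, bump it to the next letter, and reset everything to its right to 4.

748484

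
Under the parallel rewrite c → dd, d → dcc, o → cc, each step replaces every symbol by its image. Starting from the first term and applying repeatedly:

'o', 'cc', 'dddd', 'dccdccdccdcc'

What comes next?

Rewriting each symbol of dccdccdccdcc: d→dcc, c→dd, c→dd, d→dcc, c→dd, c→dd, d→dcc, c→dd, c→dd, d→dcc, c→dd, c→dd, which concatenates to dcc dd dd dcc dd dd dcc dd dd dcc dd dd.

dccdddddccdddddccdddddccdddd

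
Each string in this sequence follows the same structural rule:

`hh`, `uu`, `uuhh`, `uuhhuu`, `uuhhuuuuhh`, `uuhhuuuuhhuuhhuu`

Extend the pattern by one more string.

uuhhuuuuhhuuhhuuuuhhuuuuhh

From term 3 onward, concatenate the last term with the second-to-last: uu·hh = uuhh, uuhh·uu = uuhhuu, …
So term 7 is uuhhuuuuhhuuhhuu·uuhhuuuuhh.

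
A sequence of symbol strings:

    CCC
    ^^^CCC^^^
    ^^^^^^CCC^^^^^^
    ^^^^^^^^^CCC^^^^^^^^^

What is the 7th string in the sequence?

Every step adds ^^^ to the front and ^^^ to the end of the previous string.
From ^^^^^^^^^CCC^^^^^^^^^, 3 further steps: ^^^^^^^^^CCC^^^^^^^^^ → ^^^^^^^^^^^^CCC^^^^^^^^^^^^ → ^^^^^^^^^^^^^^^CCC^^^^^^^^^^^^^^^ → (answer).

^^^^^^^^^^^^^^^^^^CCC^^^^^^^^^^^^^^^^^^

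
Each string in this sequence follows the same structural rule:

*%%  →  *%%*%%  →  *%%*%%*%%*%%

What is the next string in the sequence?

s(k+1) = s(k)·s(k) — each term doubles the last.
So the next term is two copies of *%%*%%*%%*%%.

*%%*%%*%%*%%*%%*%%*%%*%%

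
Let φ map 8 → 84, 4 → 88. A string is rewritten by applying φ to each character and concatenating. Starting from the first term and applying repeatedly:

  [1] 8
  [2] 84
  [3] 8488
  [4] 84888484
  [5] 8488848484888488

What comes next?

Rewriting the 16 symbols of 8488848484888488 one by one yields 84 88 84 84 84 88 84 88 84 88 84 84 84 88 84 84; concatenated:

84888484848884888488848484888484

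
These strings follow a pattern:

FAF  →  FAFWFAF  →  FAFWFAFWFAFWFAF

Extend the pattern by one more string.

Each string is two copies of the previous one joined by 'W'.
So the next term is two copies of FAFWFAFWFAFWFAF with 'W' between the halves.

FAFWFAFWFAFWFAFWFAFWFAFWFAFWFAF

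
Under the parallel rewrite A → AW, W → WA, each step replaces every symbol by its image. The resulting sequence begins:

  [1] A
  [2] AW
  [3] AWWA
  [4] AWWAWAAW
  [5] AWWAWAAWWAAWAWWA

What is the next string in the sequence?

AWWAWAAWWAAWAWWAWAAWAWWAAWWAWAAW

φ(AWWAWAAWWAAWAWWA) expands symbol-by-symbol to AW WA WA AW WA AW AW WA WA AW AW WA AW WA WA AW; joining the 16 pieces gives the next term.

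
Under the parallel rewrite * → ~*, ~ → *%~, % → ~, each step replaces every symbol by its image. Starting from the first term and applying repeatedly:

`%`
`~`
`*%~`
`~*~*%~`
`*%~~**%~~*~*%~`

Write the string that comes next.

Applying the rule to each of the 14 symbols of *%~~**%~~*~*%~ gives the pieces ~* ~ *%~ *%~ ~* ~* ~ *%~ *%~ ~* *%~ ~* ~ *%~, which concatenate to the answer.

~*~*%~*%~~*~*~*%~*%~~**%~~*~*%~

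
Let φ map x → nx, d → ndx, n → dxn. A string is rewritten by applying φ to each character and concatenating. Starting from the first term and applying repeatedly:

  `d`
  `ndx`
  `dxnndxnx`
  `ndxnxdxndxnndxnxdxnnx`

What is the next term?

Rewriting the 21 symbols of ndxnxdxndxnndxnxdxnnx one by one yields dxn ndx nx dxn nx ndx nx dxn ndx nx dxn dxn ndx nx dxn nx ndx nx dxn dxn nx; concatenated:

dxnndxnxdxnnxndxnxdxnndxnxdxndxnndxnxdxnnxndxnxdxndxnnx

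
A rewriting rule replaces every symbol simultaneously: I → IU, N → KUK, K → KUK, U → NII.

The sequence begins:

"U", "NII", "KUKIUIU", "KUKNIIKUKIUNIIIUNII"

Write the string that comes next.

Rewriting the 19 symbols of KUKNIIKUKIUNIIIUNII one by one yields KUK NII KUK KUK IU IU KUK NII KUK IU NII KUK IU IU IU NII KUK IU IU; concatenated:

KUKNIIKUKKUKIUIUKUKNIIKUKIUNIIKUKIUIUIUNIIKUKIUIU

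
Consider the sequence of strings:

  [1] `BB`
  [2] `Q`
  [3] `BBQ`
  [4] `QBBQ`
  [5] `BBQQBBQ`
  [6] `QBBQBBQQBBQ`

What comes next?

BBQQBBQQBBQBBQQBBQ

This is a Fibonacci-style word recurrence s(k) = s(k−2)·s(k−1): e.g. BB·Q = BBQ.
Continuing: BBQQBBQ · QBBQBBQQBBQ gives term 7.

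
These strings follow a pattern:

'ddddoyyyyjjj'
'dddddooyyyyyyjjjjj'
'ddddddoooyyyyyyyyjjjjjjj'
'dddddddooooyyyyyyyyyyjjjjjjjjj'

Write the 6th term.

The n-th term is n+2 d's then n-1 o's then 2n y's then 2n-1 j's, where the shown terms are n = 2, 3, 4, 5.
At n = 7 the blocks have lengths 9, 6, 14, 13.

dddddddddooooooyyyyyyyyyyyyyyjjjjjjjjjjjjj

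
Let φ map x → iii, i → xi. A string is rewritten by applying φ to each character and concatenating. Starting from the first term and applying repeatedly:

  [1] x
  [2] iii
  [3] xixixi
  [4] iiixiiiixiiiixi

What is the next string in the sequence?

Applying the rule to each of the 15 symbols of iiixiiiixiiiixi gives the pieces xi xi xi iii xi xi xi xi iii xi xi xi xi iii xi, which concatenate to the answer.

xixixiiiixixixixiiiixixixixiiiixi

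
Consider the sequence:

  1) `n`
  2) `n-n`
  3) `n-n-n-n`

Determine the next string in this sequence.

Each string is two copies of the previous one joined by '-'.
So the next term is two copies of n-n-n-n with '-' between the halves.

n-n-n-n-n-n-n-n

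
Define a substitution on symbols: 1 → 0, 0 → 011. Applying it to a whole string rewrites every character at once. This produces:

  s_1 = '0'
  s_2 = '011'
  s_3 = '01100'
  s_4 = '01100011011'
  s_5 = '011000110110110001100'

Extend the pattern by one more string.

0110001101101100011000110001101101100011011

φ(011000110110110001100) expands symbol-by-symbol to 011 0 0 011 011 011 0 0 011 0 0 011 0 0 011 011 011 0 0 011 011; joining the 21 pieces gives the next term.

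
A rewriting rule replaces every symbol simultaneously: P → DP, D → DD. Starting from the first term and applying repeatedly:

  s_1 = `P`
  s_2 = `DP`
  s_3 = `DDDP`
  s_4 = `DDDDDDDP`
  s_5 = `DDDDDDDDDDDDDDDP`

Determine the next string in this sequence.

φ(DDDDDDDDDDDDDDDP) expands symbol-by-symbol to DD DD DD DD DD DD DD DD DD DD DD DD DD DD DD DP; joining the 16 pieces gives the next term.

DDDDDDDDDDDDDDDDDDDDDDDDDDDDDDDP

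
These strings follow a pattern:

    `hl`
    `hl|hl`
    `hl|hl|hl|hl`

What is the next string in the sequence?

hl|hl|hl|hl|hl|hl|hl|hl

s(k+1) = s(k)·|·s(k) — each term doubles the last with '|' between the halves.
One more doubling of hl|hl|hl|hl gives the answer.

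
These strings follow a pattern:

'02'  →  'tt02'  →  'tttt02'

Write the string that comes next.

The strings grow by a fixed prefix tt each time.
So the next term is tt·tttt02.

tttttt02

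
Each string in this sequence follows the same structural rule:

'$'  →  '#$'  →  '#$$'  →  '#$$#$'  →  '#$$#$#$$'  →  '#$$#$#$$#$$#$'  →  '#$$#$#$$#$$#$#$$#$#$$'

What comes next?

#$$#$#$$#$$#$#$$#$#$$#$$#$#$$#$$#$

This is a Fibonacci-style word recurrence s(k) = s(k−1)·s(k−2): e.g. #$·$ = #$$.
Continuing: #$$#$#$$#$$#$#$$#$#$$ · #$$#$#$$#$$#$ gives term 8.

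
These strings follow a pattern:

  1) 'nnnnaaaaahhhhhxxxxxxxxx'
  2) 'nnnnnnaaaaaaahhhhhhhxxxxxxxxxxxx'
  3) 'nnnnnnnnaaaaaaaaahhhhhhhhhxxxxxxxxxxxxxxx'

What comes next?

nnnnnnnnnnaaaaaaaaaaahhhhhhhhhhhxxxxxxxxxxxxxxxxxx

Reading off run lengths: n runs 4, 6, 8; a runs 5, 7, 9; h runs 5, 7, 9; x runs 9, 12, 15 — each is linear in n, where the shown terms are n = 2, 3, 4.
At n = 5 the blocks have lengths 10, 11, 11, 18.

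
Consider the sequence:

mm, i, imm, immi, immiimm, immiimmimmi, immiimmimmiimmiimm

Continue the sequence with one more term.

From term 3 onward, concatenate the last term with the second-to-last: i·mm = imm, imm·i = immi, …
The next term joins immiimmimmiimmiimm and immiimmimmi.

immiimmimmiimmiimmimmiimmimmi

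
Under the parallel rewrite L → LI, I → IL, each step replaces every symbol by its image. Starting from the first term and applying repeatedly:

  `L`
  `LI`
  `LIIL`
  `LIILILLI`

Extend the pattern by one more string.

Expanding LIILILLI: L→LI, I→IL, I→IL, L→LI, I→IL, L→LI, L→LI, I→IL. Concatenated: LI IL IL LI IL LI LI IL.

LIILILLIILLILIIL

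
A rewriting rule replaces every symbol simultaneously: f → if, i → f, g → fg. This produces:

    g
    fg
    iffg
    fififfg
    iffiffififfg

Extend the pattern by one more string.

fififfififfiffififfg

Rewriting each symbol of iffiffififfg: i→f, f→if, f→if, i→f, f→if, f→if, i→f, f→if, i→f, f→if, f→if, g→fg, which concatenates to f if if f if if f if f if if fg.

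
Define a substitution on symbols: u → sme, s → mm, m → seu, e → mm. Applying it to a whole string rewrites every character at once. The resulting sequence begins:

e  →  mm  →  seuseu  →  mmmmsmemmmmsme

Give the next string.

seuseuseuseummseummseuseuseuseummseumm

Applying the rule to each of the 14 symbols of mmmmsmemmmmsme gives the pieces seu seu seu seu mm seu mm seu seu seu seu mm seu mm, which concatenate to the answer.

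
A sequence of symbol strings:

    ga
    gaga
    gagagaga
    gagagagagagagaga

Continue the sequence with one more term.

gagagagagagagagagagagagagagagaga

Each string is two copies of the previous one concatenated.
One more doubling of gagagagagagagaga gives the answer.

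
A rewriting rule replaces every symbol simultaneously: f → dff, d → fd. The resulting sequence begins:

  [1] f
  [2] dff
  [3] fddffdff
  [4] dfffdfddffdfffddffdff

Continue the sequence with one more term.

Applying the rule to each of the 21 symbols of dfffdfddffdfffddffdff gives the pieces fd dff dff dff fd dff fd fd dff dff fd dff dff dff fd fd dff dff fd dff dff, which concatenate to the answer.

fddffdffdfffddfffdfddffdfffddffdffdfffdfddffdfffddffdff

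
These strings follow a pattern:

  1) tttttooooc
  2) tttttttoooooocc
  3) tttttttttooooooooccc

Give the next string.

Reading off run lengths: t runs 5, 7, 9; o runs 4, 6, 8; c runs 1, 2, 3 — each is linear in n, where the shown terms are n = 2, 3, 4.
At n = 5 the blocks have lengths 11, 10, 4.

tttttttttttoooooooooocccc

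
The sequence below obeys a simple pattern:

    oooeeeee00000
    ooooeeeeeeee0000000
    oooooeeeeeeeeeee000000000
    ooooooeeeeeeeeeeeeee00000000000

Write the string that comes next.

The n-th term is n+1 o's then 3n-1 e's then 2n+1 0's, where the shown terms are n = 2, 3, 4, 5.
At n = 6 the blocks have lengths 7, 17, 13.

oooooooeeeeeeeeeeeeeeeee0000000000000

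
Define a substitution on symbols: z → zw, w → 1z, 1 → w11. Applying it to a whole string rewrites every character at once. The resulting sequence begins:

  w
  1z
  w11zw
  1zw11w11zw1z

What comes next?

w11zw1zw11w111zw11w11zw1zw11zw

Expanding 1zw11w11zw1z: 1→w11, z→zw, w→1z, 1→w11, 1→w11, w→1z, 1→w11, 1→w11, z→zw, w→1z, 1→w11, z→zw. Concatenated: w11 zw 1z w11 w11 1z w11 w11 zw 1z w11 zw.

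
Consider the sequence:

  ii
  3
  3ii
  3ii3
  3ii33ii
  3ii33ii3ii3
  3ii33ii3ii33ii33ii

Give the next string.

From term 3 onward, concatenate the last term with the second-to-last: 3·ii = 3ii, 3ii·3 = 3ii3, …
So term 8 is 3ii33ii3ii33ii33ii·3ii33ii3ii3.

3ii33ii3ii33ii33ii3ii33ii3ii3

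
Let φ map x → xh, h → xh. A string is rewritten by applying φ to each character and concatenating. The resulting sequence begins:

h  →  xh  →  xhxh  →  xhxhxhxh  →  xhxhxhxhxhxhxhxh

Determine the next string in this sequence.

Rewriting the 16 symbols of xhxhxhxhxhxhxhxh one by one yields xh xh xh xh xh xh xh xh xh xh xh xh xh xh xh xh; concatenated:

xhxhxhxhxhxhxhxhxhxhxhxhxhxhxhxh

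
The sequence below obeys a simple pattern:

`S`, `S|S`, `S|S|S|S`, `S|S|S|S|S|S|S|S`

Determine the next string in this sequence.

S|S|S|S|S|S|S|S|S|S|S|S|S|S|S|S

s(k+1) = s(k)·|·s(k) — each term doubles the last with '|' between the halves.
One more doubling of S|S|S|S|S|S|S|S gives the answer.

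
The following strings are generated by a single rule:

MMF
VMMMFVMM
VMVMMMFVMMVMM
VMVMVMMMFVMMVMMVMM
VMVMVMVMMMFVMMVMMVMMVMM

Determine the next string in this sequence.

VMVMVMVMVMMMFVMMVMMVMMVMMVMM

s(k+1) = VM·s(k)·VMM, so each term gains VM as a prefix and VMM as a suffix.
One more step from VMVMVMVMMMFVMMVMMVMMVMM gives the answer.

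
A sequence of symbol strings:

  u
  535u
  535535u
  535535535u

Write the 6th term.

Each term is the previous one with 535 prepended.
From 535535535u, 2 further steps: 535535535u → 535535535535u → (answer).

535535535535535u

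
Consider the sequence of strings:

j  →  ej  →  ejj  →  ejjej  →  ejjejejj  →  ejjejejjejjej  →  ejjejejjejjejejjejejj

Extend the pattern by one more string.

ejjejejjejjejejjejejjejjejejjejjej

From term 3 onward, concatenate the last term with the second-to-last: ej·j = ejj, ejj·ej = ejjej, …
The next term joins ejjejejjejjejejjejejj and ejjejejjejjej.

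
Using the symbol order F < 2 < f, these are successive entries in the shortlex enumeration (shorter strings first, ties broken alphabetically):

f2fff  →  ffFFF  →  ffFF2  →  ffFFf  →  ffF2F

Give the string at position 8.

Continuing the enumeration 3 steps past ffF2F: ffF2F → ffF22 → ffF2f → (answer).

ffFfF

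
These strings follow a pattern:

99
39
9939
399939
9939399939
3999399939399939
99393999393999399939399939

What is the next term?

Each term (from the third on) is the two preceding terms concatenated in order: term 3 = 99·39 = 9939.
The next term joins 3999399939399939 and 99393999393999399939399939.

399939993939993999393999393999399939399939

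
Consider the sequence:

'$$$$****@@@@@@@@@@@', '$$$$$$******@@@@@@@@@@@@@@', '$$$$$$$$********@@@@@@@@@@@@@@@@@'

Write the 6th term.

Term n consists of 2n-2 $'s, followed by 2n-2 *'s, followed by 3n+2 @'s, where the shown terms are n = 3, 4, 5.
Setting n = 8 gives 14, 14, 26 characters in each block.

$$$$$$$$$$$$$$**************@@@@@@@@@@@@@@@@@@@@@@@@@@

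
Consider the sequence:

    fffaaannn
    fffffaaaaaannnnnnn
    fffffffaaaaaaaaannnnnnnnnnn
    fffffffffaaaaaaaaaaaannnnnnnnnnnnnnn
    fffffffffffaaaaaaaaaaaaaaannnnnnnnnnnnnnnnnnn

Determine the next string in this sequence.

fffffffffffffaaaaaaaaaaaaaaaaaannnnnnnnnnnnnnnnnnnnnnn

Term n consists of 2n+1 f's, followed by 3n a's, followed by 4n-1 n's (n = 1, 2, …).
For the next term, n = 6, so the run lengths are 13, 18, 23.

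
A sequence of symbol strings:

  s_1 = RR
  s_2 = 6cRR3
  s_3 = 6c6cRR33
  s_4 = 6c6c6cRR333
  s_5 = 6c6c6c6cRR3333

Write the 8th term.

Every step adds 6c to the front and 3 to the end of the previous string.
From 6c6c6c6cRR3333, 3 further steps: 6c6c6c6cRR3333 → 6c6c6c6c6cRR33333 → 6c6c6c6c6c6cRR333333 → (answer).

6c6c6c6c6c6c6cRR3333333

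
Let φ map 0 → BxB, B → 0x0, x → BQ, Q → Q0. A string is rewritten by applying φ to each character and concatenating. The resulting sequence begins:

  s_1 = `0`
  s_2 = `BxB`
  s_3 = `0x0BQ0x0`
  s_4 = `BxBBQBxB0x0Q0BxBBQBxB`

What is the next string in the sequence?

Rewriting the 21 symbols of BxBBQBxB0x0Q0BxBBQBxB one by one yields 0x0 BQ 0x0 0x0 Q0 0x0 BQ 0x0 BxB BQ BxB Q0 BxB 0x0 BQ 0x0 0x0 Q0 0x0 BQ 0x0; concatenated:

0x0BQ0x00x0Q00x0BQ0x0BxBBQBxBQ0BxB0x0BQ0x00x0Q00x0BQ0x0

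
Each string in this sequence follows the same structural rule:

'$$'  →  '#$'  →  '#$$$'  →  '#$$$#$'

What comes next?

#$$$#$#$$$

This is a Fibonacci-style word recurrence s(k) = s(k−1)·s(k−2): e.g. #$·$$ = #$$$.
The next term joins #$$$#$ and #$$$.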